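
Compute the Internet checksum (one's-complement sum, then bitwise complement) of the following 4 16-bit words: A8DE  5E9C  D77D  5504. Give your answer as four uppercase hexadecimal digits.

One's-complement addition (fold any carry out of bit 15 back into bit 0):
  0xA8DE + 0x5E9C = 0x1077A → wrap carry → 0x077B
  0x077B + 0xD77D = 0x0DEF8
  0xDEF8 + 0x5504 = 0x133FC → wrap carry → 0x33FD
One's-complement sum = 0x33FD.
Checksum = ~0x33FD & 0xFFFF = 0xCC02.

CC02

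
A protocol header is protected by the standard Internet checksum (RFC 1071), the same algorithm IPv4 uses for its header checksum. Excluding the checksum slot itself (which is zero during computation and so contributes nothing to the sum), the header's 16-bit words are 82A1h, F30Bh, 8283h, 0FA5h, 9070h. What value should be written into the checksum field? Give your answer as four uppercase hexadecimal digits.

One's-complement addition (fold any carry out of bit 15 back into bit 0):
  0x82A1 + 0xF30B = 0x175AC → wrap carry → 0x75AD
  0x75AD + 0x8283 = 0x0F830
  0xF830 + 0x0FA5 = 0x107D5 → wrap carry → 0x07D6
  0x07D6 + 0x9070 = 0x09846
One's-complement sum = 0x9846.
Checksum = ~0x9846 & 0xFFFF = 0x67B9.

67B9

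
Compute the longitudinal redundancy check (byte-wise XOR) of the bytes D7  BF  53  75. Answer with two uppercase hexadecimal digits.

4E

XOR the bytes together:
  start with 0xD7
  0xD7 ⊕ 0xBF = 0x68
  0x68 ⊕ 0x53 = 0x3B
  0x3B ⊕ 0x75 = 0x4E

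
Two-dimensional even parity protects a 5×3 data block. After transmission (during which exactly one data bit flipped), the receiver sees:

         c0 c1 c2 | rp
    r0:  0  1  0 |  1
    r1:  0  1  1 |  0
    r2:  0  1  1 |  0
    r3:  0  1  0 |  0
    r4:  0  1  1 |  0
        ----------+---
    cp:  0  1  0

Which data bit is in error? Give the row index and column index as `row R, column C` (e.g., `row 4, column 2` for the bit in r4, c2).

row 3, column 2

Recompute each row's even parity and compare to rp:
  r0: data parity 1, sent rp 1 → ok
  r1: data parity 0, sent rp 0 → ok
  r2: data parity 0, sent rp 0 → ok
  r3: data parity 1, sent rp 0 → mismatch
  r4: data parity 0, sent rp 0 → ok
Recompute each column's even parity and compare to cp:
  c0: data parity 0, sent cp 0 → ok
  c1: data parity 1, sent cp 1 → ok
  c2: data parity 1, sent cp 0 → mismatch
Exactly one row (r3) and one column (c2) fail → the flipped bit is at their intersection.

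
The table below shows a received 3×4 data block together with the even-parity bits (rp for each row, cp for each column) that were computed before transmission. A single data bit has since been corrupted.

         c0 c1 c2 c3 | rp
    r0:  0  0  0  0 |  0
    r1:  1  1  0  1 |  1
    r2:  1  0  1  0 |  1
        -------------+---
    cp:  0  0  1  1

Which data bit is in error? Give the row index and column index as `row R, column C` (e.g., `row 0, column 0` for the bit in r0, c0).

row 2, column 1

Recompute each row's even parity and compare to rp:
  r0: data parity 0, sent rp 0 → ok
  r1: data parity 1, sent rp 1 → ok
  r2: data parity 0, sent rp 1 → mismatch
Recompute each column's even parity and compare to cp:
  c0: data parity 0, sent cp 0 → ok
  c1: data parity 1, sent cp 0 → mismatch
  c2: data parity 1, sent cp 1 → ok
  c3: data parity 1, sent cp 1 → ok
Exactly one row (r2) and one column (c1) fail → the flipped bit is at their intersection.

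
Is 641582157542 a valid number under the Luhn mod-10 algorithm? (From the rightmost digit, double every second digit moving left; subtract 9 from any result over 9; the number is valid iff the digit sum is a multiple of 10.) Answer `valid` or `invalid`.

valid

From the right, keep odd positions and double even positions (subtract 9 from any doubled value over 9):
  doubled (positions 2,4,...): 8 5 2 7 2 3 → sum 27
  kept (positions 1,3,...): 2 5 5 2 5 4 → sum 23
Total = 50.
50 mod 10 = 0, so the number is valid.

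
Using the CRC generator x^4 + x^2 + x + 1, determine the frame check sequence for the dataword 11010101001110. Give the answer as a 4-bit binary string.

Append 4 zeros: 110101010011100000. Divide by 10111 (XOR where the leading bit is 1):
  pos 0: 11010 XOR 10111 = 01101
  pos 1: 11011 XOR 10111 = 01100
  pos 2: 11000 XOR 10111 = 01111
  pos 3: 11111 XOR 10111 = 01000
  pos 4: 10000 XOR 10111 = 00111
  pos 6: 11101 XOR 10111 = 01010
  pos 7: 10101 XOR 10111 = 00010
  pos 10: 10100 XOR 10111 = 00011
  pos 13: 11000 XOR 10111 = 01111
Remainder (last 4 bits) = 1111. This is the CRC / FCS.

1111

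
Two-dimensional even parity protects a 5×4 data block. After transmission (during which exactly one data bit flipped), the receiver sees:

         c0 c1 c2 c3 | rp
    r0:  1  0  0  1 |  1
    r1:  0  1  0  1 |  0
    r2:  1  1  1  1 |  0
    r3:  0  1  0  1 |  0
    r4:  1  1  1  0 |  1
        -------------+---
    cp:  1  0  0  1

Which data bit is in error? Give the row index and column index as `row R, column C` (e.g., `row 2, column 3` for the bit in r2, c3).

row 0, column 3

Recompute each row's even parity and compare to rp:
  r0: data parity 0, sent rp 1 → mismatch
  r1: data parity 0, sent rp 0 → ok
  r2: data parity 0, sent rp 0 → ok
  r3: data parity 0, sent rp 0 → ok
  r4: data parity 1, sent rp 1 → ok
Recompute each column's even parity and compare to cp:
  c0: data parity 1, sent cp 1 → ok
  c1: data parity 0, sent cp 0 → ok
  c2: data parity 0, sent cp 0 → ok
  c3: data parity 0, sent cp 1 → mismatch
Exactly one row (r0) and one column (c3) fail → the flipped bit is at their intersection.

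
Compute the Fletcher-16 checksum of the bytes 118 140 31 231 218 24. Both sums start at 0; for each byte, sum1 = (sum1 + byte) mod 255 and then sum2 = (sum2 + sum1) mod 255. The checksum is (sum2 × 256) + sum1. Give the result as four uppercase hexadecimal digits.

87FC

Running sums (mod 255):
  after byte 0 (118): sum1=118, sum2=118
  after byte 1 (140): sum1=3, sum2=121
  after byte 2 (31): sum1=34, sum2=155
  after byte 3 (231): sum1=10, sum2=165
  after byte 4 (218): sum1=228, sum2=138
  after byte 5 (24): sum1=252, sum2=135
Checksum = sum2·256 + sum1 = 135·256 + 252 = 34812 = 0x87FC.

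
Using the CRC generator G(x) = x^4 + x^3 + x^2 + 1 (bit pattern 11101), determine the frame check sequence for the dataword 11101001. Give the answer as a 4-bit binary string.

1101

Append 4 zeros: 111010010000. Divide by 11101 (XOR where the leading bit is 1):
  pos 0: 11101 XOR 11101 = 00000
  pos 7: 10000 XOR 11101 = 01101
Remainder (last 4 bits) = 1101. This is the CRC / FCS.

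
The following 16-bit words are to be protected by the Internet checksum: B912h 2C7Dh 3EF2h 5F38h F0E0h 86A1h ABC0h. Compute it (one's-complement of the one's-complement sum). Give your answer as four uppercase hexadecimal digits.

5902

One's-complement addition (fold any carry out of bit 15 back into bit 0):
  0xB912 + 0x2C7D = 0x0E58F
  0xE58F + 0x3EF2 = 0x12481 → wrap carry → 0x2482
  0x2482 + 0x5F38 = 0x083BA
  0x83BA + 0xF0E0 = 0x1749A → wrap carry → 0x749B
  0x749B + 0x86A1 = 0x0FB3C
  0xFB3C + 0xABC0 = 0x1A6FC → wrap carry → 0xA6FD
One's-complement sum = 0xA6FD.
Checksum = ~0xA6FD & 0xFFFF = 0x5902.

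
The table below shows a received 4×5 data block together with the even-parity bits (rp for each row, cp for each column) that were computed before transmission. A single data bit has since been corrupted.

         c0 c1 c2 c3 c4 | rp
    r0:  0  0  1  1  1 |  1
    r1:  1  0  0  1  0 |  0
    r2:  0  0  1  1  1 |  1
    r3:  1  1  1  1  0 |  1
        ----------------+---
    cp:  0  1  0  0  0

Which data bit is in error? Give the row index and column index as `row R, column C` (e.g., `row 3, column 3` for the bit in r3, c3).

row 3, column 2

Recompute each row's even parity and compare to rp:
  r0: data parity 1, sent rp 1 → ok
  r1: data parity 0, sent rp 0 → ok
  r2: data parity 1, sent rp 1 → ok
  r3: data parity 0, sent rp 1 → mismatch
Recompute each column's even parity and compare to cp:
  c0: data parity 0, sent cp 0 → ok
  c1: data parity 1, sent cp 1 → ok
  c2: data parity 1, sent cp 0 → mismatch
  c3: data parity 0, sent cp 0 → ok
  c4: data parity 0, sent cp 0 → ok
Exactly one row (r3) and one column (c2) fail → the flipped bit is at their intersection.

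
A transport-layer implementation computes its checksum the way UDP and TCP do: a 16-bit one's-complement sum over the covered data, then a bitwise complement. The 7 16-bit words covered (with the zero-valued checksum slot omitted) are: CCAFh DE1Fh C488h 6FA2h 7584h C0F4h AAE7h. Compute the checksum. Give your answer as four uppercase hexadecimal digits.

One's-complement addition (fold any carry out of bit 15 back into bit 0):
  0xCCAF + 0xDE1F = 0x1AACE → wrap carry → 0xAACF
  0xAACF + 0xC488 = 0x16F57 → wrap carry → 0x6F58
  0x6F58 + 0x6FA2 = 0x0DEFA
  0xDEFA + 0x7584 = 0x1547E → wrap carry → 0x547F
  0x547F + 0xC0F4 = 0x11573 → wrap carry → 0x1574
  0x1574 + 0xAAE7 = 0x0C05B
One's-complement sum = 0xC05B.
Checksum = ~0xC05B & 0xFFFF = 0x3FA4.

3FA4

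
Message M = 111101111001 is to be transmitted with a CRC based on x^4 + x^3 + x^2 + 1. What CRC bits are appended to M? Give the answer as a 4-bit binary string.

1000

Append 4 zeros: 1111011110010000. Divide by 11101 (XOR where the leading bit is 1):
  pos 0: 11110 XOR 11101 = 00011
  pos 3: 11111 XOR 11101 = 00010
  pos 6: 10100 XOR 11101 = 01001
  pos 7: 10011 XOR 11101 = 01110
  pos 8: 11100 XOR 11101 = 00001
Remainder (last 4 bits) = 1000. This is the CRC / FCS.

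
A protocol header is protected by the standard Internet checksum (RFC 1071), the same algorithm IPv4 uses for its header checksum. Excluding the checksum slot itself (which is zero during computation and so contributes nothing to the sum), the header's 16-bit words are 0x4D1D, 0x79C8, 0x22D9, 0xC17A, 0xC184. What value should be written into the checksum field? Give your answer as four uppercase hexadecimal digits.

One's-complement addition (fold any carry out of bit 15 back into bit 0):
  0x4D1D + 0x79C8 = 0x0C6E5
  0xC6E5 + 0x22D9 = 0x0E9BE
  0xE9BE + 0xC17A = 0x1AB38 → wrap carry → 0xAB39
  0xAB39 + 0xC184 = 0x16CBD → wrap carry → 0x6CBE
One's-complement sum = 0x6CBE.
Checksum = ~0x6CBE & 0xFFFF = 0x9341.

9341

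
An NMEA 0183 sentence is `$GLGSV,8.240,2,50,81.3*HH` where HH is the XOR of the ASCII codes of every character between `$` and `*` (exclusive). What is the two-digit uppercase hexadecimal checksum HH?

4A

XOR the ASCII codes of the payload characters:
  'G' = 0x47 → acc = 0x47
  'L' = 0x4C → acc = 0x0B
  'G' = 0x47 → acc = 0x4C
  'S' = 0x53 → acc = 0x1F
  'V' = 0x56 → acc = 0x49
  ',' = 0x2C → acc = 0x65
  '8' = 0x38 → acc = 0x5D
  '.' = 0x2E → acc = 0x73
  '2' = 0x32 → acc = 0x41
  '4' = 0x34 → acc = 0x75
  '0' = 0x30 → acc = 0x45
  ',' = 0x2C → acc = 0x69
  '2' = 0x32 → acc = 0x5B
  ',' = 0x2C → acc = 0x77
  '5' = 0x35 → acc = 0x42
  '0' = 0x30 → acc = 0x72
  ',' = 0x2C → acc = 0x5E
  '8' = 0x38 → acc = 0x66
  '1' = 0x31 → acc = 0x57
  '.' = 0x2E → acc = 0x79
  '3' = 0x33 → acc = 0x4A
Checksum = 0x4A.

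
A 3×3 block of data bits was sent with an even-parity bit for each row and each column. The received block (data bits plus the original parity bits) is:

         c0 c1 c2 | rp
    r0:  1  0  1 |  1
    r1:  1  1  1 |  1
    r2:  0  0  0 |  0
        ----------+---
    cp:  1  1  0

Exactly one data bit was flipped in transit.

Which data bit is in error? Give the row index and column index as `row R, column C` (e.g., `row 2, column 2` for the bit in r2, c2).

Recompute each row's even parity and compare to rp:
  r0: data parity 0, sent rp 1 → mismatch
  r1: data parity 1, sent rp 1 → ok
  r2: data parity 0, sent rp 0 → ok
Recompute each column's even parity and compare to cp:
  c0: data parity 0, sent cp 1 → mismatch
  c1: data parity 1, sent cp 1 → ok
  c2: data parity 0, sent cp 0 → ok
Exactly one row (r0) and one column (c0) fail → the flipped bit is at their intersection.

row 0, column 0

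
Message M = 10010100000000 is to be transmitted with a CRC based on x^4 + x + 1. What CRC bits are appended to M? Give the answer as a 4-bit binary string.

Append 4 zeros: 100101000000000000. Divide by 10011 (XOR where the leading bit is 1):
  pos 0: 10010 XOR 10011 = 00001
  pos 4: 11000 XOR 10011 = 01011
  pos 5: 10110 XOR 10011 = 00101
  pos 7: 10100 XOR 10011 = 00111
  pos 9: 11100 XOR 10011 = 01111
  pos 10: 11110 XOR 10011 = 01101
  pos 11: 11010 XOR 10011 = 01001
  pos 12: 10010 XOR 10011 = 00001
Remainder (last 4 bits) = 0010. This is the CRC / FCS.

0010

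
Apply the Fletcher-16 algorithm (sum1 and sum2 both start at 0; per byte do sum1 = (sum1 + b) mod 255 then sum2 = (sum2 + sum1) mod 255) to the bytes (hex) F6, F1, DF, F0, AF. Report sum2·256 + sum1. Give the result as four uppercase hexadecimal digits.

CB69

Running sums (mod 255):
  after byte 0 (F6): sum1=246, sum2=246
  after byte 1 (F1): sum1=232, sum2=223
  after byte 2 (DF): sum1=200, sum2=168
  after byte 3 (F0): sum1=185, sum2=98
  after byte 4 (AF): sum1=105, sum2=203
Checksum = sum2·256 + sum1 = 203·256 + 105 = 52073 = 0xCB69.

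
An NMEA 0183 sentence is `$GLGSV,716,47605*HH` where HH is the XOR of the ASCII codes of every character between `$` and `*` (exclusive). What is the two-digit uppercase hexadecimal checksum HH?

49

XOR the ASCII codes of the payload characters:
  'G' = 0x47 → acc = 0x47
  'L' = 0x4C → acc = 0x0B
  'G' = 0x47 → acc = 0x4C
  'S' = 0x53 → acc = 0x1F
  'V' = 0x56 → acc = 0x49
  ',' = 0x2C → acc = 0x65
  '7' = 0x37 → acc = 0x52
  '1' = 0x31 → acc = 0x63
  '6' = 0x36 → acc = 0x55
  ',' = 0x2C → acc = 0x79
  '4' = 0x34 → acc = 0x4D
  '7' = 0x37 → acc = 0x7A
  '6' = 0x36 → acc = 0x4C
  '0' = 0x30 → acc = 0x7C
  '5' = 0x35 → acc = 0x49
Checksum = 0x49.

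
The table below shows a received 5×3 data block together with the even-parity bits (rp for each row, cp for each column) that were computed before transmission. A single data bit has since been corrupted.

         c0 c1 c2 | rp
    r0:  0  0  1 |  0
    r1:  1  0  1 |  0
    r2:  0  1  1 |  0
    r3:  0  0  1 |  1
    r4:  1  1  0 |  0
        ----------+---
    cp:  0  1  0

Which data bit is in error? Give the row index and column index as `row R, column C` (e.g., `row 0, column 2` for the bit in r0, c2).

Recompute each row's even parity and compare to rp:
  r0: data parity 1, sent rp 0 → mismatch
  r1: data parity 0, sent rp 0 → ok
  r2: data parity 0, sent rp 0 → ok
  r3: data parity 1, sent rp 1 → ok
  r4: data parity 0, sent rp 0 → ok
Recompute each column's even parity and compare to cp:
  c0: data parity 0, sent cp 0 → ok
  c1: data parity 0, sent cp 1 → mismatch
  c2: data parity 0, sent cp 0 → ok
Exactly one row (r0) and one column (c1) fail → the flipped bit is at their intersection.

row 0, column 1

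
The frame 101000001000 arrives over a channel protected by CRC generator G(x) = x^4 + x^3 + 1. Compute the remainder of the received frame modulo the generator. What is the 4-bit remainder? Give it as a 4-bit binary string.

0000

Modulo-2 division of 101000001000 by 11001:
  pos 0: 10100 XOR 11001 = 01101
  pos 1: 11010 XOR 11001 = 00011
  pos 4: 11001 XOR 11001 = 00000
Remainder = 0000 (zero — the frame passes the CRC check).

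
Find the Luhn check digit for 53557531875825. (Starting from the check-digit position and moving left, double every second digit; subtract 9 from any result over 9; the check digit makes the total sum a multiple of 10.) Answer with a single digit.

2

Partial digits right→left: 5 2 8 5 7 8 1 3 5 7 5 5 3 5
Double every second digit counting from the check-digit position (so the 1st, 3rd, 5th, ... of the partial from the right).
  doubled (with −9 where >9): 1 7 5 2 1 1 6 → sum 23
  kept as-is: 2 5 8 3 7 5 5 → sum 35
Total = 23 + 35 = 58.
Check digit = (10 − (58 mod 10)) mod 10 = 2.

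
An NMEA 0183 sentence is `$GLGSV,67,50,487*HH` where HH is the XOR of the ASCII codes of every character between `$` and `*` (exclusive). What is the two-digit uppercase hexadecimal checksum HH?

XOR the ASCII codes of the payload characters:
  'G' = 0x47 → acc = 0x47
  'L' = 0x4C → acc = 0x0B
  'G' = 0x47 → acc = 0x4C
  'S' = 0x53 → acc = 0x1F
  'V' = 0x56 → acc = 0x49
  ',' = 0x2C → acc = 0x65
  '6' = 0x36 → acc = 0x53
  '7' = 0x37 → acc = 0x64
  ',' = 0x2C → acc = 0x48
  '5' = 0x35 → acc = 0x7D
  '0' = 0x30 → acc = 0x4D
  ',' = 0x2C → acc = 0x61
  '4' = 0x34 → acc = 0x55
  '8' = 0x38 → acc = 0x6D
  '7' = 0x37 → acc = 0x5A
Checksum = 0x5A.

5A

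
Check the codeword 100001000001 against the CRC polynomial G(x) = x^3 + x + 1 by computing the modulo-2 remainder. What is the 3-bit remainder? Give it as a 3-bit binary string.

Modulo-2 division of 100001000001 by 1011:
  pos 0: 1000 XOR 1011 = 0011
  pos 2: 1101 XOR 1011 = 0110
  pos 3: 1100 XOR 1011 = 0111
  pos 4: 1110 XOR 1011 = 0101
  pos 5: 1010 XOR 1011 = 0001
  pos 8: 1001 XOR 1011 = 0010
Remainder = 010 (nonzero — an error is detected).

010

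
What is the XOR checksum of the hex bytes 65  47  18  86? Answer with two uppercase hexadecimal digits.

XOR the bytes together:
  start with 0x65
  0x65 ⊕ 0x47 = 0x22
  0x22 ⊕ 0x18 = 0x3A
  0x3A ⊕ 0x86 = 0xBC

BC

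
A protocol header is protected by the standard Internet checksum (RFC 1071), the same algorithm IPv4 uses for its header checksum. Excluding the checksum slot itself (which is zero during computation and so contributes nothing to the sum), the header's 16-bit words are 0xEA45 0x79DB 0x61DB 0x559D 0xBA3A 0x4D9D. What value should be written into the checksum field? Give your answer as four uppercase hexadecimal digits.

DC8D

One's-complement addition (fold any carry out of bit 15 back into bit 0):
  0xEA45 + 0x79DB = 0x16420 → wrap carry → 0x6421
  0x6421 + 0x61DB = 0x0C5FC
  0xC5FC + 0x559D = 0x11B99 → wrap carry → 0x1B9A
  0x1B9A + 0xBA3A = 0x0D5D4
  0xD5D4 + 0x4D9D = 0x12371 → wrap carry → 0x2372
One's-complement sum = 0x2372.
Checksum = ~0x2372 & 0xFFFF = 0xDC8D.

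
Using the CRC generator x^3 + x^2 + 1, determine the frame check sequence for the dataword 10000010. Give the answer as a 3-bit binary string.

010

Append 3 zeros: 10000010000. Divide by 1101 (XOR where the leading bit is 1):
  pos 0: 1000 XOR 1101 = 0101
  pos 1: 1010 XOR 1101 = 0111
  pos 2: 1110 XOR 1101 = 0011
  pos 4: 1110 XOR 1101 = 0011
  pos 6: 1100 XOR 1101 = 0001
Remainder (last 3 bits) = 010. This is the CRC / FCS.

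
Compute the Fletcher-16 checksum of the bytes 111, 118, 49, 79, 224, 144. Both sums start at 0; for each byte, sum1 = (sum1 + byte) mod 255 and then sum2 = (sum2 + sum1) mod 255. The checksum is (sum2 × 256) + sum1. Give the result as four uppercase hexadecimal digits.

F1D7

Running sums (mod 255):
  after byte 0 (111): sum1=111, sum2=111
  after byte 1 (118): sum1=229, sum2=85
  after byte 2 (49): sum1=23, sum2=108
  after byte 3 (79): sum1=102, sum2=210
  after byte 4 (224): sum1=71, sum2=26
  after byte 5 (144): sum1=215, sum2=241
Checksum = sum2·256 + sum1 = 241·256 + 215 = 61911 = 0xF1D7.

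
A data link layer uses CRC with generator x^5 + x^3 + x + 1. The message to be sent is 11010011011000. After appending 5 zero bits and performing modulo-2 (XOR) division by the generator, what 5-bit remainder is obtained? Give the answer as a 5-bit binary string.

Append 5 zeros: 1101001101100000000. Divide by 101011 (XOR where the leading bit is 1):
  pos 0: 110100 XOR 101011 = 011111
  pos 1: 111111 XOR 101011 = 010100
  pos 2: 101001 XOR 101011 = 000010
  pos 6: 100110 XOR 101011 = 001101
  pos 8: 110100 XOR 101011 = 011111
  pos 9: 111110 XOR 101011 = 010101
  pos 10: 101010 XOR 101011 = 000001
Remainder (last 5 bits) = 01000. This is the CRC / FCS.

01000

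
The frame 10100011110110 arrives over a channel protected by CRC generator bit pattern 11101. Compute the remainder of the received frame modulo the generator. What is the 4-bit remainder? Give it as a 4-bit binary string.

Modulo-2 division of 10100011110110 by 11101:
  pos 0: 10100 XOR 11101 = 01001
  pos 1: 10010 XOR 11101 = 01111
  pos 2: 11111 XOR 11101 = 00010
  pos 5: 10111 XOR 11101 = 01010
  pos 6: 10100 XOR 11101 = 01001
  pos 7: 10011 XOR 11101 = 01110
  pos 8: 11101 XOR 11101 = 00000
Remainder = 0000 (zero — the frame passes the CRC check).

0000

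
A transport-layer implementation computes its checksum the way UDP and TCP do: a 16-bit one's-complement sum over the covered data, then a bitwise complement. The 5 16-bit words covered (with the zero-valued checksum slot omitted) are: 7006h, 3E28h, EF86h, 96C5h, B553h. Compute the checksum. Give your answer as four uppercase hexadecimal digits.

One's-complement addition (fold any carry out of bit 15 back into bit 0):
  0x7006 + 0x3E28 = 0x0AE2E
  0xAE2E + 0xEF86 = 0x19DB4 → wrap carry → 0x9DB5
  0x9DB5 + 0x96C5 = 0x1347A → wrap carry → 0x347B
  0x347B + 0xB553 = 0x0E9CE
One's-complement sum = 0xE9CE.
Checksum = ~0xE9CE & 0xFFFF = 0x1631.

1631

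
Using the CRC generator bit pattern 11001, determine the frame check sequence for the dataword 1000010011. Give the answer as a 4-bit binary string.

1010

Append 4 zeros: 10000100110000. Divide by 11001 (XOR where the leading bit is 1):
  pos 0: 10000 XOR 11001 = 01001
  pos 1: 10011 XOR 11001 = 01010
  pos 2: 10100 XOR 11001 = 01101
  pos 3: 11010 XOR 11001 = 00011
  pos 6: 11110 XOR 11001 = 00111
  pos 8: 11100 XOR 11001 = 00101
Remainder (last 4 bits) = 1010. This is the CRC / FCS.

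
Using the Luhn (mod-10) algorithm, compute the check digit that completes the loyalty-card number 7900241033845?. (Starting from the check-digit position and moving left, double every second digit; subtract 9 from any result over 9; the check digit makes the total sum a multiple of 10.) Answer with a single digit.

Partial digits right→left: 5 4 8 3 3 0 1 4 2 0 0 9 7
Double every second digit counting from the check-digit position (so the 1st, 3rd, 5th, ... of the partial from the right).
  doubled (with −9 where >9): 1 7 6 2 4 0 5 → sum 25
  kept as-is: 4 3 0 4 0 9 → sum 20
Total = 25 + 20 = 45.
Check digit = (10 − (45 mod 10)) mod 10 = 5.

5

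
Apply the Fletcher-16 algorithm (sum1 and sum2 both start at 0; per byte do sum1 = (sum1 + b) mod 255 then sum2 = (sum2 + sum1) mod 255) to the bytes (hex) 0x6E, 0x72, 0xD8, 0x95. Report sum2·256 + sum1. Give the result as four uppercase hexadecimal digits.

584F

Running sums (mod 255):
  after byte 0 (0x6E): sum1=110, sum2=110
  after byte 1 (0x72): sum1=224, sum2=79
  after byte 2 (0xD8): sum1=185, sum2=9
  after byte 3 (0x95): sum1=79, sum2=88
Checksum = sum2·256 + sum1 = 88·256 + 79 = 22607 = 0x584F.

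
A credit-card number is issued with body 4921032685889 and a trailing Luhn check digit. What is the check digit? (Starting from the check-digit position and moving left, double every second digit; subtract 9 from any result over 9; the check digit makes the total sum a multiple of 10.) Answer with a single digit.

Partial digits right→left: 9 8 8 5 8 6 2 3 0 1 2 9 4
Double every second digit counting from the check-digit position (so the 1st, 3rd, 5th, ... of the partial from the right).
  doubled (with −9 where >9): 9 7 7 4 0 4 8 → sum 39
  kept as-is: 8 5 6 3 1 9 → sum 32
Total = 39 + 32 = 71.
Check digit = (10 − (71 mod 10)) mod 10 = 9.

9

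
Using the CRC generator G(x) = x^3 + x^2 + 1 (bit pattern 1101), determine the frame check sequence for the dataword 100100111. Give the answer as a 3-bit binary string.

100

Append 3 zeros: 100100111000. Divide by 1101 (XOR where the leading bit is 1):
  pos 0: 1001 XOR 1101 = 0100
  pos 1: 1000 XOR 1101 = 0101
  pos 2: 1010 XOR 1101 = 0111
  pos 3: 1111 XOR 1101 = 0010
  pos 5: 1011 XOR 1101 = 0110
  pos 6: 1100 XOR 1101 = 0001
Remainder (last 3 bits) = 100. This is the CRC / FCS.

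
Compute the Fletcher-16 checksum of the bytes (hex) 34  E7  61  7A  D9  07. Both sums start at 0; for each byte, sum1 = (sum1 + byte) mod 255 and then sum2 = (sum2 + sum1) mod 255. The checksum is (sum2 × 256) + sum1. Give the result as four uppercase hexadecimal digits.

Running sums (mod 255):
  after byte 0 (34): sum1=52, sum2=52
  after byte 1 (E7): sum1=28, sum2=80
  after byte 2 (61): sum1=125, sum2=205
  after byte 3 (7A): sum1=247, sum2=197
  after byte 4 (D9): sum1=209, sum2=151
  after byte 5 (07): sum1=216, sum2=112
Checksum = sum2·256 + sum1 = 112·256 + 216 = 28888 = 0x70D8.

70D8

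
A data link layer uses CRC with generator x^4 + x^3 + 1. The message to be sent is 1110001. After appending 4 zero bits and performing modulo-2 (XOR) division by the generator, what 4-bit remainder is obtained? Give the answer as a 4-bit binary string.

1000

Append 4 zeros: 11100010000. Divide by 11001 (XOR where the leading bit is 1):
  pos 0: 11100 XOR 11001 = 00101
  pos 2: 10101 XOR 11001 = 01100
  pos 3: 11000 XOR 11001 = 00001
Remainder (last 4 bits) = 1000. This is the CRC / FCS.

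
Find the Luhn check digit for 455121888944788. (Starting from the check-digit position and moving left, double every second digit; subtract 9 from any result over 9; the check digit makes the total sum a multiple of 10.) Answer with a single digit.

7

Partial digits right→left: 8 8 7 4 4 9 8 8 8 1 2 1 5 5 4
Double every second digit counting from the check-digit position (so the 1st, 3rd, 5th, ... of the partial from the right).
  doubled (with −9 where >9): 7 5 8 7 7 4 1 8 → sum 47
  kept as-is: 8 4 9 8 1 1 5 → sum 36
Total = 47 + 36 = 83.
Check digit = (10 − (83 mod 10)) mod 10 = 7.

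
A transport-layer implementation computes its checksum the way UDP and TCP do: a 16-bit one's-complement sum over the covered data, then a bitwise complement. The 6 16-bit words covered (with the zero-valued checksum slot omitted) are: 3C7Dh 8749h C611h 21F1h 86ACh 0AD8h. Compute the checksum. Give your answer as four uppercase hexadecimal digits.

C2B1

One's-complement addition (fold any carry out of bit 15 back into bit 0):
  0x3C7D + 0x8749 = 0x0C3C6
  0xC3C6 + 0xC611 = 0x189D7 → wrap carry → 0x89D8
  0x89D8 + 0x21F1 = 0x0ABC9
  0xABC9 + 0x86AC = 0x13275 → wrap carry → 0x3276
  0x3276 + 0x0AD8 = 0x03D4E
One's-complement sum = 0x3D4E.
Checksum = ~0x3D4E & 0xFFFF = 0xC2B1.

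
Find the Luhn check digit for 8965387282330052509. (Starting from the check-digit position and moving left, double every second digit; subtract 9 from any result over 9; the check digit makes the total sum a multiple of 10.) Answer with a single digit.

Partial digits right→left: 9 0 5 2 5 0 0 3 3 2 8 2 7 8 3 5 6 9 8
Double every second digit counting from the check-digit position (so the 1st, 3rd, 5th, ... of the partial from the right).
  doubled (with −9 where >9): 9 1 1 0 6 7 5 6 3 7 → sum 45
  kept as-is: 0 2 0 3 2 2 8 5 9 → sum 31
Total = 45 + 31 = 76.
Check digit = (10 − (76 mod 10)) mod 10 = 4.

4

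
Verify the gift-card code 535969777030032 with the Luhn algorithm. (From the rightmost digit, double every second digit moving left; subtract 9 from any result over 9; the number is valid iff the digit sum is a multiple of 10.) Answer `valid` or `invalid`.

valid

From the right, keep odd positions and double even positions (subtract 9 from any doubled value over 9):
  doubled (positions 2,4,...): 6 0 0 5 9 9 6 → sum 35
  kept (positions 1,3,...): 2 0 3 7 7 6 5 5 → sum 35
Total = 70.
70 mod 10 = 0, so the number is valid.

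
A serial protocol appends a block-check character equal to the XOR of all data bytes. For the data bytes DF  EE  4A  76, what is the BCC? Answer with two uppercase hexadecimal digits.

XOR the bytes together:
  start with 0xDF
  0xDF ⊕ 0xEE = 0x31
  0x31 ⊕ 0x4A = 0x7B
  0x7B ⊕ 0x76 = 0x0D

0D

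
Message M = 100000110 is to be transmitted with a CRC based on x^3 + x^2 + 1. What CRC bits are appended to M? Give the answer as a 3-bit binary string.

011

Append 3 zeros: 100000110000. Divide by 1101 (XOR where the leading bit is 1):
  pos 0: 1000 XOR 1101 = 0101
  pos 1: 1010 XOR 1101 = 0111
  pos 2: 1110 XOR 1101 = 0011
  pos 4: 1111 XOR 1101 = 0010
  pos 6: 1000 XOR 1101 = 0101
  pos 7: 1010 XOR 1101 = 0111
  pos 8: 1110 XOR 1101 = 0011
Remainder (last 3 bits) = 011. This is the CRC / FCS.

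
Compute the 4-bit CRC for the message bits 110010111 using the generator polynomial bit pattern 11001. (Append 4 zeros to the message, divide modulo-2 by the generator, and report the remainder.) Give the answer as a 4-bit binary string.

1101

Append 4 zeros: 1100101110000. Divide by 11001 (XOR where the leading bit is 1):
  pos 0: 11001 XOR 11001 = 00000
  pos 6: 11100 XOR 11001 = 00101
  pos 8: 10100 XOR 11001 = 01101
Remainder (last 4 bits) = 1101. This is the CRC / FCS.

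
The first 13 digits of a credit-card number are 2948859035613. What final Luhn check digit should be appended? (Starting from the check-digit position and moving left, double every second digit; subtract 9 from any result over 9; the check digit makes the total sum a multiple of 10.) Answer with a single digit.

Partial digits right→left: 3 1 6 5 3 0 9 5 8 8 4 9 2
Double every second digit counting from the check-digit position (so the 1st, 3rd, 5th, ... of the partial from the right).
  doubled (with −9 where >9): 6 3 6 9 7 8 4 → sum 43
  kept as-is: 1 5 0 5 8 9 → sum 28
Total = 43 + 28 = 71.
Check digit = (10 − (71 mod 10)) mod 10 = 9.

9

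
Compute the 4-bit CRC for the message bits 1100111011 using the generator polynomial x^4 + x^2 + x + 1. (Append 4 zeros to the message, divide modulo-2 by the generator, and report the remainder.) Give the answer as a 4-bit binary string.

Append 4 zeros: 11001110110000. Divide by 10111 (XOR where the leading bit is 1):
  pos 0: 11001 XOR 10111 = 01110
  pos 1: 11101 XOR 10111 = 01010
  pos 2: 10101 XOR 10111 = 00010
  pos 5: 10011 XOR 10111 = 00100
  pos 7: 10000 XOR 10111 = 00111
  pos 9: 11100 XOR 10111 = 01011
Remainder (last 4 bits) = 1011. This is the CRC / FCS.

1011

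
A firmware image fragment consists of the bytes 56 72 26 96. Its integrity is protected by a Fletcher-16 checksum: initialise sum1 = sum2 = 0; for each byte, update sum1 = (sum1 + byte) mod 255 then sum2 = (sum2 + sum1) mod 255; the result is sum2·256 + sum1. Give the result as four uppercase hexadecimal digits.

Running sums (mod 255):
  after byte 0 (56): sum1=56, sum2=56
  after byte 1 (72): sum1=128, sum2=184
  after byte 2 (26): sum1=154, sum2=83
  after byte 3 (96): sum1=250, sum2=78
Checksum = sum2·256 + sum1 = 78·256 + 250 = 20218 = 0x4EFA.

4EFA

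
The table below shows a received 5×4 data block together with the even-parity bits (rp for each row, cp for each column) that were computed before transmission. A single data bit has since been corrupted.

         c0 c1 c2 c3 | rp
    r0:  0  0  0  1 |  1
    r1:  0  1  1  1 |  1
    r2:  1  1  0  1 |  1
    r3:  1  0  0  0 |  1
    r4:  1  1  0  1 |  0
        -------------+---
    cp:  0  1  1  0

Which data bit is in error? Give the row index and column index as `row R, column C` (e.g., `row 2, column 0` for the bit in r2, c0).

row 4, column 0

Recompute each row's even parity and compare to rp:
  r0: data parity 1, sent rp 1 → ok
  r1: data parity 1, sent rp 1 → ok
  r2: data parity 1, sent rp 1 → ok
  r3: data parity 1, sent rp 1 → ok
  r4: data parity 1, sent rp 0 → mismatch
Recompute each column's even parity and compare to cp:
  c0: data parity 1, sent cp 0 → mismatch
  c1: data parity 1, sent cp 1 → ok
  c2: data parity 1, sent cp 1 → ok
  c3: data parity 0, sent cp 0 → ok
Exactly one row (r4) and one column (c0) fail → the flipped bit is at their intersection.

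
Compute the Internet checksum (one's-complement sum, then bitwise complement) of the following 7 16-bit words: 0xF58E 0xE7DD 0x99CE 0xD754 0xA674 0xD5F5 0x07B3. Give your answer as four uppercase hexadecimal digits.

2D52

One's-complement addition (fold any carry out of bit 15 back into bit 0):
  0xF58E + 0xE7DD = 0x1DD6B → wrap carry → 0xDD6C
  0xDD6C + 0x99CE = 0x1773A → wrap carry → 0x773B
  0x773B + 0xD754 = 0x14E8F → wrap carry → 0x4E90
  0x4E90 + 0xA674 = 0x0F504
  0xF504 + 0xD5F5 = 0x1CAF9 → wrap carry → 0xCAFA
  0xCAFA + 0x07B3 = 0x0D2AD
One's-complement sum = 0xD2AD.
Checksum = ~0xD2AD & 0xFFFF = 0x2D52.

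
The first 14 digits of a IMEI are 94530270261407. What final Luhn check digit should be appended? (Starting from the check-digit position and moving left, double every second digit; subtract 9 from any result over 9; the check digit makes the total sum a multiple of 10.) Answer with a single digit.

Partial digits right→left: 7 0 4 1 6 2 0 7 2 0 3 5 4 9
Double every second digit counting from the check-digit position (so the 1st, 3rd, 5th, ... of the partial from the right).
  doubled (with −9 where >9): 5 8 3 0 4 6 8 → sum 34
  kept as-is: 0 1 2 7 0 5 9 → sum 24
Total = 34 + 24 = 58.
Check digit = (10 − (58 mod 10)) mod 10 = 2.

2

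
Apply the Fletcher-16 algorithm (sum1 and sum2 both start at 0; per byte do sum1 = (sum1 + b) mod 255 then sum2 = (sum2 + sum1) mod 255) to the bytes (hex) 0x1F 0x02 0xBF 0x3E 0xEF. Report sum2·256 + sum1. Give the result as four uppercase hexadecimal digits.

Running sums (mod 255):
  after byte 0 (0x1F): sum1=31, sum2=31
  after byte 1 (0x02): sum1=33, sum2=64
  after byte 2 (0xBF): sum1=224, sum2=33
  after byte 3 (0x3E): sum1=31, sum2=64
  after byte 4 (0xEF): sum1=15, sum2=79
Checksum = sum2·256 + sum1 = 79·256 + 15 = 20239 = 0x4F0F.

4F0F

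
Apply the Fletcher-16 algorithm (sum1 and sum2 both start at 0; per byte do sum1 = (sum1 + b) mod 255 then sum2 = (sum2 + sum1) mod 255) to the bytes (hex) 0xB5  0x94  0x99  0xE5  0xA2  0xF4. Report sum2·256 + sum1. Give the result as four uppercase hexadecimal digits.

7B61

Running sums (mod 255):
  after byte 0 (0xB5): sum1=181, sum2=181
  after byte 1 (0x94): sum1=74, sum2=0
  after byte 2 (0x99): sum1=227, sum2=227
  after byte 3 (0xE5): sum1=201, sum2=173
  after byte 4 (0xA2): sum1=108, sum2=26
  after byte 5 (0xF4): sum1=97, sum2=123
Checksum = sum2·256 + sum1 = 123·256 + 97 = 31585 = 0x7B61.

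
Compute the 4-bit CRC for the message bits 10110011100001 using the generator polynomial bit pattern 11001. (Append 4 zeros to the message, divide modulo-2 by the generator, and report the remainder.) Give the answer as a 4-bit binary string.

Append 4 zeros: 101100111000010000. Divide by 11001 (XOR where the leading bit is 1):
  pos 0: 10110 XOR 11001 = 01111
  pos 1: 11110 XOR 11001 = 00111
  pos 3: 11111 XOR 11001 = 00110
  pos 5: 11010 XOR 11001 = 00011
  pos 8: 11000 XOR 11001 = 00001
  pos 12: 11000 XOR 11001 = 00001
Remainder (last 4 bits) = 0010. This is the CRC / FCS.

0010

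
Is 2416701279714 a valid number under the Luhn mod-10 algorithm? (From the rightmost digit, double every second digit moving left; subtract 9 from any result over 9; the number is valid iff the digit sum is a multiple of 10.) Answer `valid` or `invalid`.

invalid

From the right, keep odd positions and double even positions (subtract 9 from any doubled value over 9):
  doubled (positions 2,4,...): 2 9 4 0 3 8 → sum 26
  kept (positions 1,3,...): 4 7 7 1 7 1 2 → sum 29
Total = 55.
55 mod 10 = 5, so the number is invalid.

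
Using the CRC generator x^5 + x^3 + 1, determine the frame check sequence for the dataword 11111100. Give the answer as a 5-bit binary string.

01000

Append 5 zeros: 1111110000000. Divide by 101001 (XOR where the leading bit is 1):
  pos 0: 111111 XOR 101001 = 010110
  pos 1: 101100 XOR 101001 = 000101
  pos 4: 101000 XOR 101001 = 000001
Remainder (last 5 bits) = 01000. This is the CRC / FCS.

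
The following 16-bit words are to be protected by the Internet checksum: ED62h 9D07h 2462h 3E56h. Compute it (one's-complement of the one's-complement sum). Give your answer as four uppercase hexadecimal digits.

One's-complement addition (fold any carry out of bit 15 back into bit 0):
  0xED62 + 0x9D07 = 0x18A69 → wrap carry → 0x8A6A
  0x8A6A + 0x2462 = 0x0AECC
  0xAECC + 0x3E56 = 0x0ED22
One's-complement sum = 0xED22.
Checksum = ~0xED22 & 0xFFFF = 0x12DD.

12DD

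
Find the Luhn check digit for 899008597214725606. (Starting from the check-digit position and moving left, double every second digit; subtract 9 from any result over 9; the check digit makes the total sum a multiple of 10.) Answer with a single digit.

1

Partial digits right→left: 6 0 6 5 2 7 4 1 2 7 9 5 8 0 0 9 9 8
Double every second digit counting from the check-digit position (so the 1st, 3rd, 5th, ... of the partial from the right).
  doubled (with −9 where >9): 3 3 4 8 4 9 7 0 9 → sum 47
  kept as-is: 0 5 7 1 7 5 0 9 8 → sum 42
Total = 47 + 42 = 89.
Check digit = (10 − (89 mod 10)) mod 10 = 1.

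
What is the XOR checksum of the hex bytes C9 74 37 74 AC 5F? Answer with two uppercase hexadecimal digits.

0D

XOR the bytes together:
  start with 0xC9
  0xC9 ⊕ 0x74 = 0xBD
  0xBD ⊕ 0x37 = 0x8A
  0x8A ⊕ 0x74 = 0xFE
  0xFE ⊕ 0xAC = 0x52
  0x52 ⊕ 0x5F = 0x0D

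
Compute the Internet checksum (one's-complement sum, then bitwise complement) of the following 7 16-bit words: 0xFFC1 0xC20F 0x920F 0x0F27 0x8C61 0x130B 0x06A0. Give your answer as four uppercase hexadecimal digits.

F6EA

One's-complement addition (fold any carry out of bit 15 back into bit 0):
  0xFFC1 + 0xC20F = 0x1C1D0 → wrap carry → 0xC1D1
  0xC1D1 + 0x920F = 0x153E0 → wrap carry → 0x53E1
  0x53E1 + 0x0F27 = 0x06308
  0x6308 + 0x8C61 = 0x0EF69
  0xEF69 + 0x130B = 0x10274 → wrap carry → 0x0275
  0x0275 + 0x06A0 = 0x00915
One's-complement sum = 0x0915.
Checksum = ~0x0915 & 0xFFFF = 0xF6EA.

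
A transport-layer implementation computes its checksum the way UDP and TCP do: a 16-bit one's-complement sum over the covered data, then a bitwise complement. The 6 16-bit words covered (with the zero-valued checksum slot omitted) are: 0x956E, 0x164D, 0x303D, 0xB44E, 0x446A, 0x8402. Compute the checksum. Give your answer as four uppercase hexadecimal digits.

One's-complement addition (fold any carry out of bit 15 back into bit 0):
  0x956E + 0x164D = 0x0ABBB
  0xABBB + 0x303D = 0x0DBF8
  0xDBF8 + 0xB44E = 0x19046 → wrap carry → 0x9047
  0x9047 + 0x446A = 0x0D4B1
  0xD4B1 + 0x8402 = 0x158B3 → wrap carry → 0x58B4
One's-complement sum = 0x58B4.
Checksum = ~0x58B4 & 0xFFFF = 0xA74B.

A74B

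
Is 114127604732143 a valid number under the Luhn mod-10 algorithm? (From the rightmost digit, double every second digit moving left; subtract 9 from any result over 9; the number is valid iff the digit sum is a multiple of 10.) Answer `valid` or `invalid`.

valid

From the right, keep odd positions and double even positions (subtract 9 from any doubled value over 9):
  doubled (positions 2,4,...): 8 4 5 0 5 2 2 → sum 26
  kept (positions 1,3,...): 3 1 3 4 6 2 4 1 → sum 24
Total = 50.
50 mod 10 = 0, so the number is valid.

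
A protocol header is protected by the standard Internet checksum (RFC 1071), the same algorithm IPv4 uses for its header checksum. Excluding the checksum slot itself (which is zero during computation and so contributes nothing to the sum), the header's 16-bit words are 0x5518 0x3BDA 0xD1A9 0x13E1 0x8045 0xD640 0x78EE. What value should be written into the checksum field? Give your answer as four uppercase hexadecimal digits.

BA0D

One's-complement addition (fold any carry out of bit 15 back into bit 0):
  0x5518 + 0x3BDA = 0x090F2
  0x90F2 + 0xD1A9 = 0x1629B → wrap carry → 0x629C
  0x629C + 0x13E1 = 0x0767D
  0x767D + 0x8045 = 0x0F6C2
  0xF6C2 + 0xD640 = 0x1CD02 → wrap carry → 0xCD03
  0xCD03 + 0x78EE = 0x145F1 → wrap carry → 0x45F2
One's-complement sum = 0x45F2.
Checksum = ~0x45F2 & 0xFFFF = 0xBA0D.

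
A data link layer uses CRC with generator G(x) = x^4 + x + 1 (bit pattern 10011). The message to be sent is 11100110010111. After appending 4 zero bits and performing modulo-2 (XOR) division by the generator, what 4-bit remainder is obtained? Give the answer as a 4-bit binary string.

1010

Append 4 zeros: 111001100101110000. Divide by 10011 (XOR where the leading bit is 1):
  pos 0: 11100 XOR 10011 = 01111
  pos 1: 11111 XOR 10011 = 01100
  pos 2: 11001 XOR 10011 = 01010
  pos 3: 10100 XOR 10011 = 00111
  pos 5: 11101 XOR 10011 = 01110
  pos 6: 11100 XOR 10011 = 01111
  pos 7: 11111 XOR 10011 = 01100
  pos 8: 11001 XOR 10011 = 01010
  pos 9: 10101 XOR 10011 = 00110
  pos 11: 11000 XOR 10011 = 01011
  pos 12: 10110 XOR 10011 = 00101
Remainder (last 4 bits) = 1010. This is the CRC / FCS.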